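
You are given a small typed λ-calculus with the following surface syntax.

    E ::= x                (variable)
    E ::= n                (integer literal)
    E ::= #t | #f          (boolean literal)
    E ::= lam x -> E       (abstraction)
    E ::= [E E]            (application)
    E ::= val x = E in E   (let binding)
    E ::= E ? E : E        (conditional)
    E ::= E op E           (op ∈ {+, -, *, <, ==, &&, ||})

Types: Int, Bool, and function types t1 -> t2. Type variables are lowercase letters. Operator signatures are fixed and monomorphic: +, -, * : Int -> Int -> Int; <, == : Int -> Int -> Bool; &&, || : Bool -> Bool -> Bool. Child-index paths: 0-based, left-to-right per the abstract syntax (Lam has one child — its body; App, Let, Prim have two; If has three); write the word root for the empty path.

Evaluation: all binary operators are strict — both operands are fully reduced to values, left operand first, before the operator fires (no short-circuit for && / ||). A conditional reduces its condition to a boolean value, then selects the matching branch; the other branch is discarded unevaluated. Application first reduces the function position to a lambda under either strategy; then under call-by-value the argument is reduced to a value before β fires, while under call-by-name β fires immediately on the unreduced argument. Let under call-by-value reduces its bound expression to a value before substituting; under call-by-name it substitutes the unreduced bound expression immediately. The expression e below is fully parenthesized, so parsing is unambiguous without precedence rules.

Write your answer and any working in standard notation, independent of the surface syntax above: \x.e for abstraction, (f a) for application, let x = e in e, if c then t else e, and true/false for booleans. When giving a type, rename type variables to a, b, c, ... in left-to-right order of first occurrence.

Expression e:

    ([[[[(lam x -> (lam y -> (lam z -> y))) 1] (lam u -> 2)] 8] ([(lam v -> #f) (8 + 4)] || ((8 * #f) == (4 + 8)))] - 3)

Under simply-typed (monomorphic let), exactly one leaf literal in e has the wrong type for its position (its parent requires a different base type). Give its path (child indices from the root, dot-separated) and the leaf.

Answer: 0.1.1.0.1 : false

Working:
y : b
\z._ : c -> b
\y._ : b -> c -> b
\x._ : a -> b -> c -> b
  unify a -> b -> c -> b ~ Int -> d
  unify a ~ Int
  unify b -> c -> b ~ d
_ _ : b -> c -> b
\u._ : e -> Int
  unify b -> c -> b ~ (e -> Int) -> f
  unify b ~ e -> Int
  unify c -> e -> Int ~ f
_ _ : c -> e -> Int
  unify c -> e -> Int ~ Int -> g
  unify c ~ Int
  unify e -> Int ~ g
_ _ : e -> Int
\v._ : h -> Bool
  unify Int ~ Int
  unify Int ~ Int
  unify h -> Bool ~ Int -> i
  unify h ~ Int
  unify Bool ~ i
_ _ : Bool
  unify Bool ~ Bool
  unify Int ~ Int
  unify Bool ~ Int
  FAIL: mismatch Bool ~ Int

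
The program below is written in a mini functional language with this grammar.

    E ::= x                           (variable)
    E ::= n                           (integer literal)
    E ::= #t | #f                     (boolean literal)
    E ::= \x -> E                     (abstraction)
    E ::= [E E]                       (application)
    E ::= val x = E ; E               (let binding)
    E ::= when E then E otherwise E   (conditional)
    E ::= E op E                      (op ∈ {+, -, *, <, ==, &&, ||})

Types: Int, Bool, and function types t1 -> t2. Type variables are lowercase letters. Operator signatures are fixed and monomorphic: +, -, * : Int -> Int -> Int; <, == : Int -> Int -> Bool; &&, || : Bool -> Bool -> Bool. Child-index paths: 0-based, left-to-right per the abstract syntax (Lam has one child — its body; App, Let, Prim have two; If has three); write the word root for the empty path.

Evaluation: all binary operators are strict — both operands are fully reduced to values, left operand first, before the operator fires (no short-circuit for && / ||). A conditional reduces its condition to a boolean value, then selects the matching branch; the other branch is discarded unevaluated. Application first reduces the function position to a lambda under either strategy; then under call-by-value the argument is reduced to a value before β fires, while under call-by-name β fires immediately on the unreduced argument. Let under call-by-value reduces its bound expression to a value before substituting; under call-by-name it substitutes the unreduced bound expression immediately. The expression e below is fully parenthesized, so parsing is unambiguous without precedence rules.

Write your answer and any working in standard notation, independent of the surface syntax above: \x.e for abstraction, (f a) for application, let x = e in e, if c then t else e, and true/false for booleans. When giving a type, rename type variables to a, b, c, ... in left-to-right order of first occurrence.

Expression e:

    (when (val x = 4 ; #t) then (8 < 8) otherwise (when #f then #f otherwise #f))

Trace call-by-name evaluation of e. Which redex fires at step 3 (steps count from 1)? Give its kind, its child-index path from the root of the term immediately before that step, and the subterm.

Answer: delta at root : (8 < 8)

Derivation:
step 0: (if (let x = 4 in true) then (8 < 8) else (if false then false else false))
step 1: [let@0] (if true then (8 < 8) else (if false then false else false))
step 2: [if@root] (8 < 8)
step 3: [delta@root] false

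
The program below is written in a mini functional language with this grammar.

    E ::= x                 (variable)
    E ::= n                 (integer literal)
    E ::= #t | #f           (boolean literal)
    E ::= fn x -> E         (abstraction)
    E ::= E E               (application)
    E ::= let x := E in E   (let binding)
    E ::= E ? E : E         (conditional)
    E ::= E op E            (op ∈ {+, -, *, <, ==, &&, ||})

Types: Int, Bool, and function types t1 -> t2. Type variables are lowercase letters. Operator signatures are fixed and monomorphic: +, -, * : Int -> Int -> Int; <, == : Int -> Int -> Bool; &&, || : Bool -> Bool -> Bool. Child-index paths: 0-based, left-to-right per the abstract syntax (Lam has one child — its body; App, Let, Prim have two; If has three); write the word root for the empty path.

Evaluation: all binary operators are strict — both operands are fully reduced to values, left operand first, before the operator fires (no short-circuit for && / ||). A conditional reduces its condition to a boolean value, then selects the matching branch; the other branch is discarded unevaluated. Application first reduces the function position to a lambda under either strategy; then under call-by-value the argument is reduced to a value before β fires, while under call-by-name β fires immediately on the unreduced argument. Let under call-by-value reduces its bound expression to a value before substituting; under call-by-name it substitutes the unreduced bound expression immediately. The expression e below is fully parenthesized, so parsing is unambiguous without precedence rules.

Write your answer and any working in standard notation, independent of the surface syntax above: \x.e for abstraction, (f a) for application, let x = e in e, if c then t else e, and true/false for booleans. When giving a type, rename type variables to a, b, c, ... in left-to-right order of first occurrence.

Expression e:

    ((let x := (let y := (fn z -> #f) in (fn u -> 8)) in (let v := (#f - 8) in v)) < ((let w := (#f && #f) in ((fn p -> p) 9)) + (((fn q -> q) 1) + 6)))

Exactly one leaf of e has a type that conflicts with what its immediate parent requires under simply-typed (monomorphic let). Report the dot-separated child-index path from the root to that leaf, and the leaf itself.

Answer: 0.1.0.0 : false

Working:
\z._ : a -> Bool
let y : a -> Bool
\u._ : b -> Int
let x : b -> Int
  unify Bool ~ Int
  FAIL: mismatch Bool ~ Int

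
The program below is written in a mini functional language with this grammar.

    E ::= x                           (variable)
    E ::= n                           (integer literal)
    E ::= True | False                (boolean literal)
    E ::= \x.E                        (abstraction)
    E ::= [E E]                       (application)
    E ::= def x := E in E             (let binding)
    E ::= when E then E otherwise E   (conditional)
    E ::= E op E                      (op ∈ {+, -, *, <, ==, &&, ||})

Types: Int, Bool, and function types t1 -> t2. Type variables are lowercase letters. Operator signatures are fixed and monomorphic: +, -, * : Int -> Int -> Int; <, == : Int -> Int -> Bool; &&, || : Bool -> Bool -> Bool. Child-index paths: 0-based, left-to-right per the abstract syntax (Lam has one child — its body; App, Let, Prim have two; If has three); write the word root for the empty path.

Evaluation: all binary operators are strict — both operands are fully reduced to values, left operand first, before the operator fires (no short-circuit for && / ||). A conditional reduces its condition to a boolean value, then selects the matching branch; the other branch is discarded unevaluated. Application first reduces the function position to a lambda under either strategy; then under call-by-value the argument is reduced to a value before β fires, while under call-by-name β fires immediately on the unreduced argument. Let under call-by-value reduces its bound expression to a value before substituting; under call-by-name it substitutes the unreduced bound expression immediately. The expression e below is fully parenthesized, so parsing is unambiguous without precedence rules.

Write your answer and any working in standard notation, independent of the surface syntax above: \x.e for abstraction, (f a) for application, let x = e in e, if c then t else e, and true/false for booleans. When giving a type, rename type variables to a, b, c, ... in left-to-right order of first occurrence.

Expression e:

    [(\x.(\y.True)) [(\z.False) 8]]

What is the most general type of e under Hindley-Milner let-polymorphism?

Answer: a -> Bool

Derivation:
\y._ : b -> Bool
\x._ : a -> b -> Bool
\z._ : c -> Bool
  unify c -> Bool ~ Int -> d
  unify c ~ Int
  unify Bool ~ d
_ _ : Bool
  unify a -> b -> Bool ~ Bool -> e
  unify a ~ Bool
  unify b -> Bool ~ e
_ _ : b -> Bool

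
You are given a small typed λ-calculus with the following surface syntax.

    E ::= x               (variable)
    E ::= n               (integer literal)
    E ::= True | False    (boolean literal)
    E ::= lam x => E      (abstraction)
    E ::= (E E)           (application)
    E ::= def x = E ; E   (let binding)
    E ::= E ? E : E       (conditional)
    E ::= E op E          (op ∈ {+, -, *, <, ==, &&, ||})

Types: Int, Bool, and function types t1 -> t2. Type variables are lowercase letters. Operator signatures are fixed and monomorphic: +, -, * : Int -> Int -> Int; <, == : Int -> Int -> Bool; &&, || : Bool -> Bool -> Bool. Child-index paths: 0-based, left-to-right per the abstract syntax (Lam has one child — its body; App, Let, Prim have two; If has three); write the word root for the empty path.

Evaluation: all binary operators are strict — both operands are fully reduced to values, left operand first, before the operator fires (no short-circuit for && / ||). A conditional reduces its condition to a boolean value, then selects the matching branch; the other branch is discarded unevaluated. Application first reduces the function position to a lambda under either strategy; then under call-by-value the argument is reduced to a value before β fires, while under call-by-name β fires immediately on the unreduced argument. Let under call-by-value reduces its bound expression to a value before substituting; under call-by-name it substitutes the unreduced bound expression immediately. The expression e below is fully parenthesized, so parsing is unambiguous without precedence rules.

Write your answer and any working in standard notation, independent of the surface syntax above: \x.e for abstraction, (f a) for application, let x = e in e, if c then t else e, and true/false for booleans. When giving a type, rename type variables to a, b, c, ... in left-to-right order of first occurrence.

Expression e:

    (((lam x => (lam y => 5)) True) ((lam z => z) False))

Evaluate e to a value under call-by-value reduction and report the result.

Trace:
step 0: (((\x.(\y.5)) true) ((\z.z) false))
step 1: [beta@0] ((\y.5) ((\z.z) false))
step 2: [beta@1] ((\y.5) false)
step 3: [beta@root] 5

Answer: 5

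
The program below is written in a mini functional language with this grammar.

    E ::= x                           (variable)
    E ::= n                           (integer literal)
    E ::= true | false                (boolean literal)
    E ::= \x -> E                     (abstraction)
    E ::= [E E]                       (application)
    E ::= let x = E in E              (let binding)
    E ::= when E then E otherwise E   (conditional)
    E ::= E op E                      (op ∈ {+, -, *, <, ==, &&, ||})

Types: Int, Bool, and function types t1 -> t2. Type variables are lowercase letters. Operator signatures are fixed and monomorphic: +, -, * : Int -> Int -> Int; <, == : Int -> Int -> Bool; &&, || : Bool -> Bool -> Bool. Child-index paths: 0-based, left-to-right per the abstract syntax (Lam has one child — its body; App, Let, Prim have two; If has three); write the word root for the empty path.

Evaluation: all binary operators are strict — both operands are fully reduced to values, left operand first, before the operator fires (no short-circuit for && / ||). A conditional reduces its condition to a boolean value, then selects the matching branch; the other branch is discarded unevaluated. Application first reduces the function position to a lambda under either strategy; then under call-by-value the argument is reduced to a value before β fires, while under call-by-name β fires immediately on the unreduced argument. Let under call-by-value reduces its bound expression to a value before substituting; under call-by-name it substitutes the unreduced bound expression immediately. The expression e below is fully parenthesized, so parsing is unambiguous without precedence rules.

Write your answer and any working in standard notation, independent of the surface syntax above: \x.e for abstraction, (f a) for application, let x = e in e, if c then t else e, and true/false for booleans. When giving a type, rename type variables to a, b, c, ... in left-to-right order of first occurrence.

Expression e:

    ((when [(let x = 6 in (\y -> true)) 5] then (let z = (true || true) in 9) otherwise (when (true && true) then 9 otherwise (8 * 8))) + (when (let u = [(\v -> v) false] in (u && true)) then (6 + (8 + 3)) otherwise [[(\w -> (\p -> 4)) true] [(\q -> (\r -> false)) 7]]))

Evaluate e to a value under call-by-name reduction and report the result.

Derivation:
step 0: ((if ((let x = 6 in (\y.true)) 5) then (let z = (true || true) in 9) else (if (true && true) then 9 else (8 * 8))) + (if (let u = ((\v.v) false) in (u && true)) then (6 + (8 + 3)) else (((\w.(\p.4)) true) ((\q.(\r.false)) 7))))
step 1: [let@0.0.0] ((if ((\y.true) 5) then (let z = (true || true) in 9) else (if (true && true) then 9 else (8 * 8))) + (if (let u = ((\v.v) false) in (u && true)) then (6 + (8 + 3)) else (((\w.(\p.4)) true) ((\q.(\r.false)) 7))))
step 2: [beta@0.0] ((if true then (let z = (true || true) in 9) else (if (true && true) then 9 else (8 * 8))) + (if (let u = ((\v.v) false) in (u && true)) then (6 + (8 + 3)) else (((\w.(\p.4)) true) ((\q.(\r.false)) 7))))
step 3: [if@0] ((let z = (true || true) in 9) + (if (let u = ((\v.v) false) in (u && true)) then (6 + (8 + 3)) else (((\w.(\p.4)) true) ((\q.(\r.false)) 7))))
step 4: [let@0] (9 + (if (let u = ((\v.v) false) in (u && true)) then (6 + (8 + 3)) else (((\w.(\p.4)) true) ((\q.(\r.false)) 7))))
step 5: [let@1.0] (9 + (if (((\v.v) false) && true) then (6 + (8 + 3)) else (((\w.(\p.4)) true) ((\q.(\r.false)) 7))))
step 6: [beta@1.0.0] (9 + (if (false && true) then (6 + (8 + 3)) else (((\w.(\p.4)) true) ((\q.(\r.false)) 7))))
step 7: [delta@1.0] (9 + (if false then (6 + (8 + 3)) else (((\w.(\p.4)) true) ((\q.(\r.false)) 7))))
step 8: [if@1] (9 + (((\w.(\p.4)) true) ((\q.(\r.false)) 7)))
step 9: [beta@1.0] (9 + ((\p.4) ((\q.(\r.false)) 7)))
step 10: [beta@1] (9 + 4)
step 11: [delta@root] 13

Answer: 13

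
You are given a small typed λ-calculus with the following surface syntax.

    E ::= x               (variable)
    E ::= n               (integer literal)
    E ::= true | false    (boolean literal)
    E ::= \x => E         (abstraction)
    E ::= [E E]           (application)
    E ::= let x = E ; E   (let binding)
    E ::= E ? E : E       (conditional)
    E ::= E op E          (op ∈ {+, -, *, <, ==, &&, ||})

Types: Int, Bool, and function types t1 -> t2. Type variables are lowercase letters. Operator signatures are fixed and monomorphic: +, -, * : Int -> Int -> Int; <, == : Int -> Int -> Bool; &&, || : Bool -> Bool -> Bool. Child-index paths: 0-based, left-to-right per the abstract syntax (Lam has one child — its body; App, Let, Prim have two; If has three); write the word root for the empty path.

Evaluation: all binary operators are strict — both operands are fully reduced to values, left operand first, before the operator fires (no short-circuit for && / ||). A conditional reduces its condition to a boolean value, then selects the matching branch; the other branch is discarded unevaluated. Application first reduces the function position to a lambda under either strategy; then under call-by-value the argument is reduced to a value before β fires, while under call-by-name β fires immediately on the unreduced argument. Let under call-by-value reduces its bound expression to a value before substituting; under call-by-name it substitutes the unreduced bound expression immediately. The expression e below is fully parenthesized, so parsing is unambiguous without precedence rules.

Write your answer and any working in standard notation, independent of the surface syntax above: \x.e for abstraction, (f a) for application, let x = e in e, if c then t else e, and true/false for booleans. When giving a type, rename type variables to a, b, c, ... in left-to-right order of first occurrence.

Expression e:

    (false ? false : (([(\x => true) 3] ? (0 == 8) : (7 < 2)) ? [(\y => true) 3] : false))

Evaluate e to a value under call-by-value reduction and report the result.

Working:
step 0: (if false then false else (if (if ((\x.true) 3) then (0 == 8) else (7 < 2)) then ((\y.true) 3) else false))
step 1: [if@root] (if (if ((\x.true) 3) then (0 == 8) else (7 < 2)) then ((\y.true) 3) else false)
step 2: [beta@0.0] (if (if true then (0 == 8) else (7 < 2)) then ((\y.true) 3) else false)
step 3: [if@0] (if (0 == 8) then ((\y.true) 3) else false)
step 4: [delta@0] (if false then ((\y.true) 3) else false)
step 5: [if@root] false

Answer: false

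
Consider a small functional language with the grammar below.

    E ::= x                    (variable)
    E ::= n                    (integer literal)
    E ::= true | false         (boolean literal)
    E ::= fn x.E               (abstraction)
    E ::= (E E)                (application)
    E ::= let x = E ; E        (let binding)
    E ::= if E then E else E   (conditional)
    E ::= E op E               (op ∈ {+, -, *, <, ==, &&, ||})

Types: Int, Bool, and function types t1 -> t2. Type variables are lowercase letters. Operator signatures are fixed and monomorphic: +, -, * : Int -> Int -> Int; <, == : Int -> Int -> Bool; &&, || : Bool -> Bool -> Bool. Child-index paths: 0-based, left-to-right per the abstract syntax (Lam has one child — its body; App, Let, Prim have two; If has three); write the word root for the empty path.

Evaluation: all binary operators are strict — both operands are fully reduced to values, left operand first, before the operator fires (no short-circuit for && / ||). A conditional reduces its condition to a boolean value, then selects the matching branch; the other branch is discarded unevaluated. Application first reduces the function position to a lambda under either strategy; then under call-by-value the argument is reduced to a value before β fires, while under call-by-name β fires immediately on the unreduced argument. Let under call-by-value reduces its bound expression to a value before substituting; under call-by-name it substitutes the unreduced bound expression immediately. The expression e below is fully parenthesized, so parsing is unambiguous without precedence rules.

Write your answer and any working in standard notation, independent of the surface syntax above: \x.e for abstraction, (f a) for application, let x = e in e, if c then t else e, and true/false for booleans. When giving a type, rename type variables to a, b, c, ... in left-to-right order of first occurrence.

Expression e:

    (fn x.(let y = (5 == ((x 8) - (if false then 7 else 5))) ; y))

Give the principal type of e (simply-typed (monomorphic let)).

Trace:
  unify Int ~ Int
x : a
  unify a ~ Int -> b
_ _ : b
  unify b ~ Int
  unify Bool ~ Bool
  unify Int ~ Int
  unify Int ~ Int
  unify Int ~ Int
let y : Bool
y : Bool
\x._ : (Int -> Int) -> Bool

Answer: (Int -> Int) -> Bool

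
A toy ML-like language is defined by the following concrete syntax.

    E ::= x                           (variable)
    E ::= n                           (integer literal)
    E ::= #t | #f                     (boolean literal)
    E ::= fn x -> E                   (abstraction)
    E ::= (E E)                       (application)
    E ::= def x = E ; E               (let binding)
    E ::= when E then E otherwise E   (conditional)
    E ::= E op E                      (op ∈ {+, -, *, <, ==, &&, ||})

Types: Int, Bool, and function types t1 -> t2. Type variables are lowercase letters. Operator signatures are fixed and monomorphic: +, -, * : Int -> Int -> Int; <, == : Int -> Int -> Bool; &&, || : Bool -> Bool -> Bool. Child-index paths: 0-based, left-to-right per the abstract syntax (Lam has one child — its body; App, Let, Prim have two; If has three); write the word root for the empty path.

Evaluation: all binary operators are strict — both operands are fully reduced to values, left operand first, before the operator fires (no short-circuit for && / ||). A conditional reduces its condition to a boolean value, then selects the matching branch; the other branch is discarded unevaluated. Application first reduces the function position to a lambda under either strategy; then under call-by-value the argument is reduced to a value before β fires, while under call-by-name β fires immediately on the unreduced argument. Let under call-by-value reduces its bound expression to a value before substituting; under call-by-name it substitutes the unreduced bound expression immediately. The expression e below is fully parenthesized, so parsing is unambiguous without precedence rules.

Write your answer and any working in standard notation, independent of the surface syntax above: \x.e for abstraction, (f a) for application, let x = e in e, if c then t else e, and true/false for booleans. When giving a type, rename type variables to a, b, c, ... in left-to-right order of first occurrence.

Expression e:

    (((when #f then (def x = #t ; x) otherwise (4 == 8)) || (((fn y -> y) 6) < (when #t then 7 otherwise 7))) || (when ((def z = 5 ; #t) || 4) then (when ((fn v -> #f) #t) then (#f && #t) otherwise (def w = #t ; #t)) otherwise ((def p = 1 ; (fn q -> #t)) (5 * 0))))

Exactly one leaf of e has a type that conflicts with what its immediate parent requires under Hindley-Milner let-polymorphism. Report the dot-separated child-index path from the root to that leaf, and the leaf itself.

Derivation:
  unify Bool ~ Bool
let x : Bool
x : Bool
  unify Int ~ Int
  unify Int ~ Int
  unify Bool ~ Bool
  unify Bool ~ Bool
y : a
\y._ : a -> a
  unify a -> a ~ Int -> b
  unify a ~ Int
  unify Int ~ b
_ _ : Int
  unify Int ~ Int
  unify Bool ~ Bool
  unify Int ~ Int
  unify Int ~ Int
  unify Bool ~ Bool
  unify Bool ~ Bool
let z : Int
  unify Bool ~ Bool
  unify Int ~ Bool
  FAIL: mismatch Int ~ Bool

Answer: 1.0.1 : 4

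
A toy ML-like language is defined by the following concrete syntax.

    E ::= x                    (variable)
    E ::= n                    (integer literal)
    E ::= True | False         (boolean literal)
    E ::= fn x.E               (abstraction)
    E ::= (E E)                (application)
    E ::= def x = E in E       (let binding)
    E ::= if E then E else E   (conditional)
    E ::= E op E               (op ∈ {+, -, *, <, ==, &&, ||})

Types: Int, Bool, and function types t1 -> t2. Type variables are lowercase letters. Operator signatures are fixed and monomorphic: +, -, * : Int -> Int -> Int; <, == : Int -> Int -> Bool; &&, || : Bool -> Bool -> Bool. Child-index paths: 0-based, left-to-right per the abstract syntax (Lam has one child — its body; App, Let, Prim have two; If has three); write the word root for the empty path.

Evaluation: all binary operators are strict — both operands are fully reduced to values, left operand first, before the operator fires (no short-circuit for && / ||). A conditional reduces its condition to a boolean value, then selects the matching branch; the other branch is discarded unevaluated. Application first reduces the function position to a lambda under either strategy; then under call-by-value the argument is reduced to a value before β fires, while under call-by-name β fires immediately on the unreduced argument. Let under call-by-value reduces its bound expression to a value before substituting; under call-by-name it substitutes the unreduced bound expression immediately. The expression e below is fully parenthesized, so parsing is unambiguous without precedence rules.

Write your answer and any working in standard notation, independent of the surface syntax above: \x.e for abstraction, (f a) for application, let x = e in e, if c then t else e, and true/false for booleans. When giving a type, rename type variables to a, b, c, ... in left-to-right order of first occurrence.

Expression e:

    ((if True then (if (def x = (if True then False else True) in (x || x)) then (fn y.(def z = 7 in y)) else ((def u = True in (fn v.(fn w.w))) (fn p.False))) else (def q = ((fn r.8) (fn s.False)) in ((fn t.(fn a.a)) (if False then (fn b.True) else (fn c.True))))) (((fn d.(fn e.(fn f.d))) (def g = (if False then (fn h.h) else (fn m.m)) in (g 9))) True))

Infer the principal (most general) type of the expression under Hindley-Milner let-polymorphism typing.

Derivation:
  unify Bool ~ Bool
  unify Bool ~ Bool
  unify Bool ~ Bool
let x : Bool
x : Bool
  unify Bool ~ Bool
x : Bool
  unify Bool ~ Bool
  unify Bool ~ Bool
let z : Int
y : a
\y._ : a -> a
let u : Bool
w : c
\w._ : c -> c
\v._ : b -> c -> c
\p._ : d -> Bool
  unify b -> c -> c ~ (d -> Bool) -> e
  unify b ~ d -> Bool
  unify c -> c ~ e
_ _ : c -> c
  unify a -> a ~ c -> c
  unify a ~ c
  unify c ~ c
\r._ : f -> Int
\s._ : g -> Bool
  unify f -> Int ~ (g -> Bool) -> h
  unify f ~ g -> Bool
  unify Int ~ h
_ _ : Int
let q : Int
a : j
\a._ : j -> j
\t._ : i -> j -> j
  unify Bool ~ Bool
\b._ : k -> Bool
\c._ : l -> Bool
  unify k -> Bool ~ l -> Bool
  unify k ~ l
  unify Bool ~ Bool
  unify i -> j -> j ~ (l -> Bool) -> m
  unify i ~ l -> Bool
  unify j -> j ~ m
_ _ : j -> j
  unify c -> c ~ j -> j
  unify c ~ j
  unify j ~ j
d : n
\f._ : p -> n
\e._ : o -> p -> n
\d._ : n -> o -> p -> n
  unify Bool ~ Bool
h : q
\h._ : q -> q
m : r
\m._ : r -> r
  unify q -> q ~ r -> r
  unify q ~ r
  unify r ~ r
let g : forall. r -> r
g : s -> s
  unify s -> s ~ Int -> t
  unify s ~ Int
  unify Int ~ t
_ _ : Int
  unify n -> o -> p -> n ~ Int -> u
  unify n ~ Int
  unify o -> p -> Int ~ u
_ _ : o -> p -> Int
  unify o -> p -> Int ~ Bool -> v
  unify o ~ Bool
  unify p -> Int ~ v
_ _ : p -> Int
  unify j -> j ~ (p -> Int) -> w
  unify j ~ p -> Int
  unify p -> Int ~ w
_ _ : p -> Int

Answer: a -> Int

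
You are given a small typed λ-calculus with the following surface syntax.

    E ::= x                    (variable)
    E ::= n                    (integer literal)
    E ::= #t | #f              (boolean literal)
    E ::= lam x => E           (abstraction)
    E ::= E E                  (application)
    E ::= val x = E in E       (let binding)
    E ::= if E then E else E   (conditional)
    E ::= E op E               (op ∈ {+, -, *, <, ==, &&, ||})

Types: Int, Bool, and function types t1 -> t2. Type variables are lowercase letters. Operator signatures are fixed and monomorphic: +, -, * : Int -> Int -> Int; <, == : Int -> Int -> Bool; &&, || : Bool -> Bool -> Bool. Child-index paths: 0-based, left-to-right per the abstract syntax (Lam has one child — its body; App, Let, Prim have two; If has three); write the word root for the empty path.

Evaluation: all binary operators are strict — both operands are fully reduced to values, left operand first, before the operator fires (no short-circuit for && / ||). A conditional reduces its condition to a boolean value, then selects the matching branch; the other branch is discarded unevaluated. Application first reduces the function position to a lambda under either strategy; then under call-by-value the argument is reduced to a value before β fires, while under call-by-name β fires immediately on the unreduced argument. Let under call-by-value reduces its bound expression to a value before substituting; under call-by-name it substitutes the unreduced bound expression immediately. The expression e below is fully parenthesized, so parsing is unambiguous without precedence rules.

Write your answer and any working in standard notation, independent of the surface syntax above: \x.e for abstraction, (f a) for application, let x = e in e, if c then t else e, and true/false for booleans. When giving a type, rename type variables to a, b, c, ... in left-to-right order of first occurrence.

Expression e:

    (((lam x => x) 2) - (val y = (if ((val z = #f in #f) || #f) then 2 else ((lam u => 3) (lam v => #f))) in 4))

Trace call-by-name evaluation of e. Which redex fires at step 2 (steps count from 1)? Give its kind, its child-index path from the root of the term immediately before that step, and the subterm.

Working:
step 0: (((\x.x) 2) - (let y = (if ((let z = false in false) || false) then 2 else ((\u.3) (\v.false))) in 4))
step 1: [beta@0] (2 - (let y = (if ((let z = false in false) || false) then 2 else ((\u.3) (\v.false))) in 4))
step 2: [let@1] (2 - 4)

Answer: let at 1 : (let y = (if ((let z = false in false) || false) then 2 else ((\u.3) (\v.false))) in 4)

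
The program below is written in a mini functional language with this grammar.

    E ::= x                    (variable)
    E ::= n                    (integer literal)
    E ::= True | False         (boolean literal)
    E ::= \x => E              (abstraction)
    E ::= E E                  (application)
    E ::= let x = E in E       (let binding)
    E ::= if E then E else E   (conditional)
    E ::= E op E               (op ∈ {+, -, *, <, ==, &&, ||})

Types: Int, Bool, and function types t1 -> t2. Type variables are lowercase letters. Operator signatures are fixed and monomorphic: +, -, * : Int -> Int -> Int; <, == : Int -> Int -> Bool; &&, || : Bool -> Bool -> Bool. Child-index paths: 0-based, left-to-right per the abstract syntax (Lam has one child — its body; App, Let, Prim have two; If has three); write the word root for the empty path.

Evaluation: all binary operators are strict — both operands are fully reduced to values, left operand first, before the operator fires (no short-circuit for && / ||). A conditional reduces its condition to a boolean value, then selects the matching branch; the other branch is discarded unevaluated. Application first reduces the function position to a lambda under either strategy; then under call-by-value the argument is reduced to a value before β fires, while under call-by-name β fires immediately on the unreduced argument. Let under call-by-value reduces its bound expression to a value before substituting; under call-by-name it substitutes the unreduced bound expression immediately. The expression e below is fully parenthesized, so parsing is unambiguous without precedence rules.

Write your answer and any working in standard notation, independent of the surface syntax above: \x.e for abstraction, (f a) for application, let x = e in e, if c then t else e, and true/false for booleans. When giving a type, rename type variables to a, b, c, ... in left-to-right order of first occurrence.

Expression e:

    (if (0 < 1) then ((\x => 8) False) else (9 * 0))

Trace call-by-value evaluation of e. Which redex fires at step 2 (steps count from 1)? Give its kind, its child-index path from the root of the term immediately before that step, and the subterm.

Answer: if at root : (if true then ((\x.8) false) else (9 * 0))

Trace:
step 0: (if (0 < 1) then ((\x.8) false) else (9 * 0))
step 1: [delta@0] (if true then ((\x.8) false) else (9 * 0))
step 2: [if@root] ((\x.8) false)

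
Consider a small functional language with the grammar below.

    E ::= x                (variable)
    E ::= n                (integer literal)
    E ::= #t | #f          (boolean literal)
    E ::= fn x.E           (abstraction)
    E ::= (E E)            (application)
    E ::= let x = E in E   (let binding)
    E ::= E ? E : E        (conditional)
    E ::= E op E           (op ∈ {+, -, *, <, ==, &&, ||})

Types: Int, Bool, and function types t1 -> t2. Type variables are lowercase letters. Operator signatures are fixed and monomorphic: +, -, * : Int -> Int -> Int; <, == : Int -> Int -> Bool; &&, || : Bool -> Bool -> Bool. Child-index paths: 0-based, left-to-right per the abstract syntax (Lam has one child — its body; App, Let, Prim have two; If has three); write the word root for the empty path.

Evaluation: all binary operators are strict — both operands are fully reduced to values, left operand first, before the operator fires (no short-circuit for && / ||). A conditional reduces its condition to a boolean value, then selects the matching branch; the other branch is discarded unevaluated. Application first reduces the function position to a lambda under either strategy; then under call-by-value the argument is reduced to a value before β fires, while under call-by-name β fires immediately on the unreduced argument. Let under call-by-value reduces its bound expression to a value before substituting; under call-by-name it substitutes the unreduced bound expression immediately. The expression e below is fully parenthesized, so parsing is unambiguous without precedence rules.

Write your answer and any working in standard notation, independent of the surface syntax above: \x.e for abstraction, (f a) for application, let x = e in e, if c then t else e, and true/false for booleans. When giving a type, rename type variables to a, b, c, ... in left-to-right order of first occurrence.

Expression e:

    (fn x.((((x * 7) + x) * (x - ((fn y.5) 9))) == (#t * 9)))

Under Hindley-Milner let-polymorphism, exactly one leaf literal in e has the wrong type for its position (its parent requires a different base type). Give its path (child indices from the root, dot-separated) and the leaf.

Answer: 0.1.0 : true

Derivation:
x : a
  unify a ~ Int
  unify Int ~ Int
  unify Int ~ Int
x : Int
  unify Int ~ Int
  unify Int ~ Int
x : Int
  unify Int ~ Int
\y._ : b -> Int
  unify b -> Int ~ Int -> c
  unify b ~ Int
  unify Int ~ c
_ _ : Int
  unify Int ~ Int
  unify Int ~ Int
  unify Int ~ Int
  unify Bool ~ Int
  FAIL: mismatch Bool ~ Int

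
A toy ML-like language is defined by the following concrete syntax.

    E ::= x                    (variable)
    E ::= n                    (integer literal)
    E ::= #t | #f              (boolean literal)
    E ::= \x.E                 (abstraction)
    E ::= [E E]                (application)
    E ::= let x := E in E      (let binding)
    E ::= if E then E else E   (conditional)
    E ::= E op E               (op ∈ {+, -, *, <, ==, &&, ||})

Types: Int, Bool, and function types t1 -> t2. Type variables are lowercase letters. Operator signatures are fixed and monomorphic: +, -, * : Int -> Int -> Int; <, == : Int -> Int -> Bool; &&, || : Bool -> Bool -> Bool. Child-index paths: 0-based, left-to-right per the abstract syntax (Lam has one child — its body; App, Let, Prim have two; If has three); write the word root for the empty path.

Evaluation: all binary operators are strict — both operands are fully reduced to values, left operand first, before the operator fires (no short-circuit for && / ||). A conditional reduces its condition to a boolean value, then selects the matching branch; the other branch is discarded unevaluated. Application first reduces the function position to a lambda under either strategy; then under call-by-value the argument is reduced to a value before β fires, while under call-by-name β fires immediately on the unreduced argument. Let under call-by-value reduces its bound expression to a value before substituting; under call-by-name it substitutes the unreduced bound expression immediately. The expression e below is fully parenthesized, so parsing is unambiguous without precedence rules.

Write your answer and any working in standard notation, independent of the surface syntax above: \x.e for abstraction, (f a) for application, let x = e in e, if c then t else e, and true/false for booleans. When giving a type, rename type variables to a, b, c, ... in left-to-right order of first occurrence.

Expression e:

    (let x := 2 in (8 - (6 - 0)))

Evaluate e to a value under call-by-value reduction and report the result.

Answer: 2

Trace:
step 0: (let x = 2 in (8 - (6 - 0)))
step 1: [let@root] (8 - (6 - 0))
step 2: [delta@1] (8 - 6)
step 3: [delta@root] 2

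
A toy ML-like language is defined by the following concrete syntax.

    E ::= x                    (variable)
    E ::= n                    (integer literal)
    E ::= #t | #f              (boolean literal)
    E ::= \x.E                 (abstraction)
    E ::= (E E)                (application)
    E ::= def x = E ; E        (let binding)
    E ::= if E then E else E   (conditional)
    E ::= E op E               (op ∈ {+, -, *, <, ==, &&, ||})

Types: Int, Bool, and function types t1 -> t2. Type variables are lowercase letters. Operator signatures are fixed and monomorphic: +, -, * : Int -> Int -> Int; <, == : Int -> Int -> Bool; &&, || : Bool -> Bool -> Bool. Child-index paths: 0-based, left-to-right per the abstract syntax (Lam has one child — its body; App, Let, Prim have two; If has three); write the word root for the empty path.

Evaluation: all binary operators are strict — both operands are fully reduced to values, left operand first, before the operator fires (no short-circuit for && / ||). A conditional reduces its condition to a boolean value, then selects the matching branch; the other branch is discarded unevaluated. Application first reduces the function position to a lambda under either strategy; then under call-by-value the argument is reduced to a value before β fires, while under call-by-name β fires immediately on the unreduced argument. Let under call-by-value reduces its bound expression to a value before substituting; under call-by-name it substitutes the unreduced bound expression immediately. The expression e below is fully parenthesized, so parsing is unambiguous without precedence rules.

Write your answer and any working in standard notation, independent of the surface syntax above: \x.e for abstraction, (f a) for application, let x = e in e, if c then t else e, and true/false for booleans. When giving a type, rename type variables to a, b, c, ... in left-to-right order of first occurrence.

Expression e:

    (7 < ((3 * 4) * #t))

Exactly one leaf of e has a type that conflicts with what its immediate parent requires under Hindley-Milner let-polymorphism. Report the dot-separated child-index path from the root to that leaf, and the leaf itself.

Trace:
  unify Int ~ Int
  unify Int ~ Int
  unify Int ~ Int
  unify Int ~ Int
  unify Bool ~ Int
  FAIL: mismatch Bool ~ Int

Answer: 1.1 : true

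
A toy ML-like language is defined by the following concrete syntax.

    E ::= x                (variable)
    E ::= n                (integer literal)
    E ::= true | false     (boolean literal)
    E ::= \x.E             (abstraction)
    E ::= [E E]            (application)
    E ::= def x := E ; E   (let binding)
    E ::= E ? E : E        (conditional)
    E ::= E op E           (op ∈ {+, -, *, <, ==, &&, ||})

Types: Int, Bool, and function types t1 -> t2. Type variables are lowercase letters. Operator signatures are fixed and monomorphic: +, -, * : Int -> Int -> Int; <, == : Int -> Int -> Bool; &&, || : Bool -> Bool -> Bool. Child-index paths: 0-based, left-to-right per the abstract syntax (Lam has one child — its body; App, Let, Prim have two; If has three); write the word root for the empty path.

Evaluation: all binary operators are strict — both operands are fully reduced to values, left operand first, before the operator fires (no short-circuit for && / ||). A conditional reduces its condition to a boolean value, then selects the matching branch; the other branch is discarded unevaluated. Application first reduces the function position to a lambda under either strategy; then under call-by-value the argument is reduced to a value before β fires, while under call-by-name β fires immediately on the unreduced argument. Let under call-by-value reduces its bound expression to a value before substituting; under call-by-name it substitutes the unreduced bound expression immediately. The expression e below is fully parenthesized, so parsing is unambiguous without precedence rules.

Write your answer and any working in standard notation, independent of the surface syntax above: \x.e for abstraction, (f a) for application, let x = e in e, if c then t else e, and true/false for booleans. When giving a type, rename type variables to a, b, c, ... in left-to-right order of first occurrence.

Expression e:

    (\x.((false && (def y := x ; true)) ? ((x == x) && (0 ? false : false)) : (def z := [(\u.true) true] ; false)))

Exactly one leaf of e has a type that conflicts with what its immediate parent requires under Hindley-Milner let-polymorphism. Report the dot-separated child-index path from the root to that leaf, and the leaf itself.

Answer: 0.1.1.0 : 0

Working:
  unify Bool ~ Bool
x : a
let y : a
  unify Bool ~ Bool
  unify Bool ~ Bool
x : a
  unify a ~ Int
x : Int
  unify Int ~ Int
  unify Bool ~ Bool
  unify Int ~ Bool
  FAIL: mismatch Int ~ Bool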